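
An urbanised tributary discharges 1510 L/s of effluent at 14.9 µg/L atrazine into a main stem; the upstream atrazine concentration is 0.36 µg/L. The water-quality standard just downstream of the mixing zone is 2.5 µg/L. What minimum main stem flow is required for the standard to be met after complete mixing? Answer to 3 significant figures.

8750 L/s

Set C_mix = 2.5: (Q·0.3600 + 1510·14.90) / (Q + 1510) = 2.5
→ Q = 1510·(14.90 − 2.5)/(2.5 − 0.3600) = 8750 L/s.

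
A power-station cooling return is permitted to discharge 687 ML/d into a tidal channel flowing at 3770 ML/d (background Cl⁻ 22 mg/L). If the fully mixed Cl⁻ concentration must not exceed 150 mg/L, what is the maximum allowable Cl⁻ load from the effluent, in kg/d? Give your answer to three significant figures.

Mass balance at the limit: 3770·22.00 + 687.0·Cₑ = 4457·150 → Cₑ = 852.4 mg/L.
687.0 ML/d = 7.951 m³/s. Load = 7.951 m³/s × 852.4 g/m³ × 86 400 s/d = 585600 kg/d.

586000 kg/d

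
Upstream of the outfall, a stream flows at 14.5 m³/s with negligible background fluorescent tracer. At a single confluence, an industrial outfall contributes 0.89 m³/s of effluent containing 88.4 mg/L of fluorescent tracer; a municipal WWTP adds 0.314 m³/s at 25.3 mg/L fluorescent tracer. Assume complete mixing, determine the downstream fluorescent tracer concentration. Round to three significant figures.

5.52 mg/L

Mixed concentration C = ΣQC/ΣQ = (14.50·0 + 0.8900·88.40 + 0.3140·25.30) / 15.70 = 86.62/15.70 = 5.516 mg/L.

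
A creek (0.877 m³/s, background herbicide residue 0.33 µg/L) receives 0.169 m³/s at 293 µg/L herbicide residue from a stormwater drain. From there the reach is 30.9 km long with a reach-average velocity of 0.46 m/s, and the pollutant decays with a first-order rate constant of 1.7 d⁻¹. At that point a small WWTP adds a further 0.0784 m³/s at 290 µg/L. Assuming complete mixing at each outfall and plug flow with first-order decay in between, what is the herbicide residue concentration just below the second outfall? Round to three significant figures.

32.0 µg/L

Mass balance: C = (0.8770·0.3300 + 0.1690·293.0) / 1.046 = 49.81/1.046 = 47.62 µg/L; combined flow 1.046 m³/s.
Travel time t = 30.9·1000 / 0.46 = 67170 s = 18.66 h.
First-order decay: C = 47.62·exp(−k·t) = 47.62·0.2667 = 12.70 µg/L.
Second outfall: C = (1.046·12.70 + 0.07840·290.0)/1.124 = 32.03 µg/L.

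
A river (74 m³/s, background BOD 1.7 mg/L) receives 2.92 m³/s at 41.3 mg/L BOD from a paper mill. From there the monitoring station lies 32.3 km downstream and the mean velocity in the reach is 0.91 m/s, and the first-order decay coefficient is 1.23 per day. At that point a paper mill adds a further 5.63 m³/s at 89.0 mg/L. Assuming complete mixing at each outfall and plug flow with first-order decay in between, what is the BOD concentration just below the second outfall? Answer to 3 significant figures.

7.87 mg/L

After mixing, C = (74.00·1.700 + 2.920·41.30) / 76.92 = 246.4/76.92 = 3.203 mg/L; combined flow 76.92 m³/s.
Travel time t = 32.3·1000 / 0.91 = 35490 s = 9.860 h.
Applying C = C₀e^(−kt): 3.203 × 0.6033 = 1.933 mg/L.
Second outfall: C = (76.92·1.933 + 5.630·89.00)/82.55 = 7.871 mg/L.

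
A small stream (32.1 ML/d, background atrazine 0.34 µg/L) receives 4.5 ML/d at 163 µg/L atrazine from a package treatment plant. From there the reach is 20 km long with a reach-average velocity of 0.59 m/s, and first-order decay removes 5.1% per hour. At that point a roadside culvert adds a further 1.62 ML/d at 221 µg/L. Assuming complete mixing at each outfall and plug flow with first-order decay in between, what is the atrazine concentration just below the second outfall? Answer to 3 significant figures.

21.3 µg/L

After mixing, C = (32.10·0.3400 + 4.500·163.0) / 36.60 = 744.4/36.60 = 20.34 µg/L; combined flow 36.60 ML/d.
Travel time t = 20·1000 / 0.59 = 33900 s = 9.416 h.
5.1%/h lost → k = −ln(1 − 0.051) = 0.05235 h⁻¹.
Applying C = C₀e^(−kt): 20.34 × 0.6108 = 12.42 µg/L.
Second outfall: C = (36.60·12.42 + 1.620·221.0)/38.22 = 21.26 µg/L.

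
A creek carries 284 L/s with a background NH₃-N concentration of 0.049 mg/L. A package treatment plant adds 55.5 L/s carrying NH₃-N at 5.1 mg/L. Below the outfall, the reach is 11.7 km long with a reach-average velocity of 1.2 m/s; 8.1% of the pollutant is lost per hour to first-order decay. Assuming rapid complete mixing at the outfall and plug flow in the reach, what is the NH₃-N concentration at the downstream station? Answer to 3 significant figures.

0.696 mg/L

Flow-weighted average: C = (284.0·0.04900 + 55.50·5.100) / 339.5 = 297.0/339.5 = 0.8747 mg/L.
Travel time t = 11.7·1000 / 1.2 = 9750 s = 2.708 h.
8.1%/h lost → k = −ln(1 − 0.081) = 0.08447 h⁻¹.
After decay, C = 0.8747 × e^(−kt) = 0.8747 × 0.7955 = 0.6958 mg/L.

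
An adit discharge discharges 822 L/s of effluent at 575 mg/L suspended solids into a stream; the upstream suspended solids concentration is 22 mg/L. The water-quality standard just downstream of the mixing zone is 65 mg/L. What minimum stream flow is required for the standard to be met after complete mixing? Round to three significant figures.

9750 L/s

Set C_mix = 65: (Q·22.00 + 822.0·575.0) / (Q + 822.0) = 65
→ Q = 822.0·(575.0 − 65)/(65 − 22.00) = 9749 L/s.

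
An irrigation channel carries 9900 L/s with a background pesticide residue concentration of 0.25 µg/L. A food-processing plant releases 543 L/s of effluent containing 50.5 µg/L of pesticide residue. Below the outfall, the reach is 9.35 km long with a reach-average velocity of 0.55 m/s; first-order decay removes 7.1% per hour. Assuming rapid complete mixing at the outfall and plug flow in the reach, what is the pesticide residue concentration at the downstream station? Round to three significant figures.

Mass balance: C = (9900·0.2500 + 543.0·50.50) / 10440 = 29900/10440 = 2.863 µg/L.
Travel time t = 9.35·1000 / 0.55 = 17000 s = 4.722 h.
7.1%/h lost → k = −ln(1 − 0.071) = 0.07365 h⁻¹.
Decay over the reach: 2.863·exp(−kt) = 2.863·0.7063 = 2.022 µg/L.

2.02 µg/L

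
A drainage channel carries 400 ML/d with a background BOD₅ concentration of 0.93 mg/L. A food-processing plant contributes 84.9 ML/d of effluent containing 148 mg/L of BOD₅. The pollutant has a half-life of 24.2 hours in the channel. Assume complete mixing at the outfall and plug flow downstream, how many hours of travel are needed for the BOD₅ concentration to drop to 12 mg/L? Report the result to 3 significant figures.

Flow-weighted average: C = (400.0·0.9300 + 84.90·148.0) / 484.9 = 12940/484.9 = 26.68 mg/L.
Half-life 24.2 h → k = ln 2 / 24.2 = 0.02864 h⁻¹ = 0.6874 d⁻¹.
26.68·exp(−k·t) = 12 → t = ln(26.68/12)/k = 100400 s = 27.90 h.

27.9 h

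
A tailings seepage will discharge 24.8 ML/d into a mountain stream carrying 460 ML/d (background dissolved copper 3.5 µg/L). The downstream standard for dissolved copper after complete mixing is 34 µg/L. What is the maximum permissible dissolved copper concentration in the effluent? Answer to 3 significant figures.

At the limit, (Qr·Cr + Qe·Cₑ)/(Qr + Qe) = 34:
Cₑ = (484.8·34 − 460.0·3.500) / 24.80 = 599.7 µg/L.

600 µg/L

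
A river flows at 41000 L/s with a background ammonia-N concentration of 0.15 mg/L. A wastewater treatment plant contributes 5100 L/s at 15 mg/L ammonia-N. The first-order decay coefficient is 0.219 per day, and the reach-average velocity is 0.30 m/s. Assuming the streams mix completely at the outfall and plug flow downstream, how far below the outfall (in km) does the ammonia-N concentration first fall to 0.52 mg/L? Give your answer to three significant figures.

146 km

Mixed concentration C = ΣQC/ΣQ = (41000·0.1500 + 5100·15.00) / 46100 = 82650/46100 = 1.793 mg/L.
Set 1.793·exp(−k·t) = 0.52 → t = ln(1.793/0.52)/k = 488300 s = 135.6 h.
Distance = v·t = 0.30·488300 = 146500 m = 146.5 km.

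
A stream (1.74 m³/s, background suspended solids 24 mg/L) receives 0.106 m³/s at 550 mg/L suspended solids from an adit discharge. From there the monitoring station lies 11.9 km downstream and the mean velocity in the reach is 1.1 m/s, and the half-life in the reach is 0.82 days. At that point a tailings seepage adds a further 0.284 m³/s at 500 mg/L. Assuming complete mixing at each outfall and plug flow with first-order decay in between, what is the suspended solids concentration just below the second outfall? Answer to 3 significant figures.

Flow-weighted average: C = (1.740·24.00 + 0.1060·550.0) / 1.846 = 100.1/1.846 = 54.20 mg/L; combined flow 1.846 m³/s.
Travel time t = 11.9·1000 / 1.1 = 10820 s = 3.005 h.
Half-life 0.82 d → k = ln 2 / 0.82 = 0.8453 d⁻¹.
Applying C = C₀e^(−kt): 54.20 × 0.8996 = 48.76 mg/L.
At the second outfall, C = (1.846·48.76 + 0.2840·500.0) / (1.846 + 0.2840) = 108.9 mg/L.

109 mg/L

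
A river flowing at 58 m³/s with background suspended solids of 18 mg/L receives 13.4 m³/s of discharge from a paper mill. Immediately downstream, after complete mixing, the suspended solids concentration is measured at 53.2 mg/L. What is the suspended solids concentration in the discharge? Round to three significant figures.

206 mg/L

Mass balance: 58.00·18.00 + 13.40·Cₑ = 71.40·53.20
→ Cₑ = (71.40·53.20 − 58.00·18.00) / 13.40 = 205.6 mg/L.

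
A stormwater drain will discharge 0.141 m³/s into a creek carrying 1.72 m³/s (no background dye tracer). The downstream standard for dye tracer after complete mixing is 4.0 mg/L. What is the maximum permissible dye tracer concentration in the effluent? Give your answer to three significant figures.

52.8 mg/L

At the limit, (Qr·Cr + Qe·Cₑ)/(Qr + Qe) = 4.0:
Cₑ = (1.861·4.0 − 1.720·0) / 0.1410 = 52.79 mg/L.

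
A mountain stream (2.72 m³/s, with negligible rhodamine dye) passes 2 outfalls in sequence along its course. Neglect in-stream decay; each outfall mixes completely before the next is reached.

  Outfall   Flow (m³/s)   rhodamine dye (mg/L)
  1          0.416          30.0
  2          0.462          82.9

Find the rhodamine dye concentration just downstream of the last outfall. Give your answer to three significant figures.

Below outfall 1: Q → 3.136 m³/s, C = (2.720·0 + 0.4160·30.00)/3.136 = 3.980 mg/L.
Below outfall 2: Q → 3.598 m³/s, C = (3.136·3.980 + 0.4620·82.90)/3.598 = 14.11 mg/L.

14.1 mg/L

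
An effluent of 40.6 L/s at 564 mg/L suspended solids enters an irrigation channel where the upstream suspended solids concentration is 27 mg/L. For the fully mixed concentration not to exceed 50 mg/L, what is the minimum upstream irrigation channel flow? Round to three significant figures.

907 L/s

Set C_mix = 50: (Q·27.00 + 40.60·564.0) / (Q + 40.60) = 50
→ Q = 40.60·(564.0 − 50)/(50 − 27.00) = 907.3 L/s.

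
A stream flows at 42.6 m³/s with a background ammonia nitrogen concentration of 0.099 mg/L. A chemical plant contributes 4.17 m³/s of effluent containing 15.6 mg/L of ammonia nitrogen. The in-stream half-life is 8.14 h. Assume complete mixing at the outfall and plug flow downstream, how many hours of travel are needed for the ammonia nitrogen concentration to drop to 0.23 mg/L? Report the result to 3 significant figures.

Conservation of mass: C = (42.60·0.09900 + 4.170·15.60) / 46.77 = 69.27/46.77 = 1.481 mg/L.
Half-life 8.14 h → k = ln 2 / 8.14 = 0.08515 h⁻¹ = 2.044 d⁻¹.
1.481·exp(−k·t) = 0.23 → t = ln(1.481/0.23)/k = 78740 s = 21.87 h.

21.9 h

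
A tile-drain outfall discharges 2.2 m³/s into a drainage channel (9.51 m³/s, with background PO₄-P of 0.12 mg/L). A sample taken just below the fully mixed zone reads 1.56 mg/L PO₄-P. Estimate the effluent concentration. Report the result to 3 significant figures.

Mass balance: 9.510·0.1200 + 2.200·Cₑ = 11.71·1.560
→ Cₑ = (11.71·1.560 − 9.510·0.1200) / 2.200 = 7.785 mg/L.

7.78 mg/L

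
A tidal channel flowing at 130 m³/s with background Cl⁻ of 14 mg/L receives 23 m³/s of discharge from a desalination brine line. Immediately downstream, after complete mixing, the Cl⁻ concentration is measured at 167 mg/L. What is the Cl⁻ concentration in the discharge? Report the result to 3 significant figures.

Mass balance: 130.0·14.00 + 23.00·Cₑ = 153.0·167.0
→ Cₑ = (153.0·167.0 − 130.0·14.00) / 23.00 = 1032 mg/L.

1030 mg/L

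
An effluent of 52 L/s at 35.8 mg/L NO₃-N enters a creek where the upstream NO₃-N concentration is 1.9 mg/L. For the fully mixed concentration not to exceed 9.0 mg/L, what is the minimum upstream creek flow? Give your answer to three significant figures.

Set C_mix = 9.0: (Q·1.900 + 52.00·35.80) / (Q + 52.00) = 9.0
→ Q = 52.00·(35.80 − 9.0)/(9.0 − 1.900) = 196.3 L/s.

196 L/s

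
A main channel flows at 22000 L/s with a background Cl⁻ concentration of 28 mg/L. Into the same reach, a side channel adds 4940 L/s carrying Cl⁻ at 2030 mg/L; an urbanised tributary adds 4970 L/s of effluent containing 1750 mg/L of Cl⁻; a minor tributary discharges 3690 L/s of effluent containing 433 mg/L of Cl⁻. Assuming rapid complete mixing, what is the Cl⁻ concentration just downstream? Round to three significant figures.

588 mg/L

Flow-weighted average: C = (22000·28.00 + 4940·2030 + 4970·1750 + 3690·433.0) / 35600 = 20940000/35600 = 588.2 mg/L.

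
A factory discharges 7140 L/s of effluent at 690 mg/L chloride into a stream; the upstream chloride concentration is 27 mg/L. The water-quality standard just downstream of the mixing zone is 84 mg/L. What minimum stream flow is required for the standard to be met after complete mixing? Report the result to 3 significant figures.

Set C_mix = 84: (Q·27.00 + 7140·690.0) / (Q + 7140) = 84
→ Q = 7140·(690.0 − 84)/(84 − 27.00) = 75910 L/s.

75900 L/s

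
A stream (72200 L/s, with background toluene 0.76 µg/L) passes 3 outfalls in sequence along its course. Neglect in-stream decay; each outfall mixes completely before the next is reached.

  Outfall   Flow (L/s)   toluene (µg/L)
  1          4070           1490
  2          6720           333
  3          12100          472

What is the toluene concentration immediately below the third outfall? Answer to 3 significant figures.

148 µg/L

After outfall 1: Q = 72200 + 4070 = 76270 L/s; C = (72200·0.7600 + 4070·1490)/76270 = 80.23 µg/L.
After outfall 2: Q = 76270 + 6720 = 82990 L/s; C = (76270·80.23 + 6720·333.0)/82990 = 100.7 µg/L.
After outfall 3: Q = 82990 + 12100 = 95090 L/s; C = (82990·100.7 + 12100·472.0)/95090 = 147.9 µg/L.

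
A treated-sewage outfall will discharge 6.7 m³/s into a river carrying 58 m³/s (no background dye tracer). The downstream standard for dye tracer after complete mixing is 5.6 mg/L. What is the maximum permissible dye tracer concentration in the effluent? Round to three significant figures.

At the limit, (Qr·Cr + Qe·Cₑ)/(Qr + Qe) = 5.6:
Cₑ = (64.70·5.6 − 58.00·0) / 6.700 = 54.08 mg/L.

54.1 mg/L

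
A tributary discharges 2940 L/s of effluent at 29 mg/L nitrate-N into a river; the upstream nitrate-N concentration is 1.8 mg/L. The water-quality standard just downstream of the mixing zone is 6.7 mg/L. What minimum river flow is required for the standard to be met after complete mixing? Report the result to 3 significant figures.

Set C_mix = 6.7: (Q·1.800 + 2940·29.00) / (Q + 2940) = 6.7
→ Q = 2940·(29.00 − 6.7)/(6.7 − 1.800) = 13380 L/s.

13400 L/s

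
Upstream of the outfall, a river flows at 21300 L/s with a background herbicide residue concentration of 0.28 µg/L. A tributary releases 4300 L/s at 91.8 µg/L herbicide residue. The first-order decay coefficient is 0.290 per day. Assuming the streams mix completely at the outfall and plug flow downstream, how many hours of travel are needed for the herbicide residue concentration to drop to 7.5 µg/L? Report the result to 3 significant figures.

60.9 h

After mixing, C = (21300·0.2800 + 4300·91.80) / 25600 = 400700/25600 = 15.65 µg/L.
15.65·exp(−k·t) = 7.5 → t = ln(15.65/7.5)/k = 219200 s = 60.89 h.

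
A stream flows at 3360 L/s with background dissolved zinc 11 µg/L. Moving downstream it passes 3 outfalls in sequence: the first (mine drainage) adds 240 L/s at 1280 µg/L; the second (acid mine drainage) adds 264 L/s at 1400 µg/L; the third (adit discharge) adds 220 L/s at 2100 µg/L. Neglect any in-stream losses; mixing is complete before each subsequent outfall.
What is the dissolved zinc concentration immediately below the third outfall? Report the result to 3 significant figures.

Outfall 1: combined Q = 3600 L/s; C = (3360·11.00 + 240.0·1280)/3600 = 95.60 µg/L.
Outfall 2: combined Q = 3864 L/s; C = (3600·95.60 + 264.0·1400)/3864 = 184.7 µg/L.
Outfall 3: combined Q = 4084 L/s; C = (3864·184.7 + 220.0·2100)/4084 = 287.9 µg/L.

288 µg/L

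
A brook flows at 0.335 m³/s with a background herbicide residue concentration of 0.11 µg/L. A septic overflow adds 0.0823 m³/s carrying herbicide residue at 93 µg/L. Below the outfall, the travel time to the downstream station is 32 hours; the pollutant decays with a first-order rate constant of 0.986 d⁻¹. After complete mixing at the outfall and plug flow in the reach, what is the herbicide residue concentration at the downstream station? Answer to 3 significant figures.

Conservation of mass: C = (0.3350·0.1100 + 0.08230·93.00) / 0.4173 = 7.691/0.4173 = 18.43 µg/L.
Applying C = C₀e^(−kt): 18.43 × 0.2686 = 4.950 µg/L.

4.95 µg/L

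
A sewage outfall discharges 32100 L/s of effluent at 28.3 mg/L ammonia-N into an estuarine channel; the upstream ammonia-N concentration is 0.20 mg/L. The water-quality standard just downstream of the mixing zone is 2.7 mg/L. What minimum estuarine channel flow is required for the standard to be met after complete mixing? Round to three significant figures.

329000 L/s

Set C_mix = 2.7: (Q·0.2000 + 32100·28.30) / (Q + 32100) = 2.7
→ Q = 32100·(28.30 − 2.7)/(2.7 − 0.2000) = 328700 L/s.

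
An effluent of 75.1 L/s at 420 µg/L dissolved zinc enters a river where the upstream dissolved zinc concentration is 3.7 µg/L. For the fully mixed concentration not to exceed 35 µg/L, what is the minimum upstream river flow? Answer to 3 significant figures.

924 L/s

Set C_mix = 35: (Q·3.700 + 75.10·420.0) / (Q + 75.10) = 35
→ Q = 75.10·(420.0 − 35)/(35 − 3.700) = 923.8 L/s.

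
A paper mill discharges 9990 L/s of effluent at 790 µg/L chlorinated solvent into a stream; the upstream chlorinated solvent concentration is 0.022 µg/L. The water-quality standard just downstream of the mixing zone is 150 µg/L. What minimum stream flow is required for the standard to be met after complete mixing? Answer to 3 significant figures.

42600 L/s

Set C_mix = 150: (Q·0.02200 + 9990·790.0) / (Q + 9990) = 150
→ Q = 9990·(790.0 − 150)/(150 − 0.02200) = 42630 L/s.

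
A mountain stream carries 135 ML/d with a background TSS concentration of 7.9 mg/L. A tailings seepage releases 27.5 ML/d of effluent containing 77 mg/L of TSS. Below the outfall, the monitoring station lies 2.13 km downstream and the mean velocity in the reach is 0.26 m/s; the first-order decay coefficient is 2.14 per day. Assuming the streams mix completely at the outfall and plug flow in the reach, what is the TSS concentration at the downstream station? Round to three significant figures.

16.0 mg/L

Flow-weighted average: C = (135.0·7.900 + 27.50·77.00) / 162.5 = 3184/162.5 = 19.59 mg/L.
Travel time t = 2.13·1000 / 0.26 = 8192 s = 2.276 h.
First-order decay: C = 19.59·exp(−k·t) = 19.59·0.8164 = 16.00 mg/L.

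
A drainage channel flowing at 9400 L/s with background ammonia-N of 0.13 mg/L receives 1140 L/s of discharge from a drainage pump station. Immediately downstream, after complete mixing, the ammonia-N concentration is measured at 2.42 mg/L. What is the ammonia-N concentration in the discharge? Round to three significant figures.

Mass balance: 9400·0.1300 + 1140·Cₑ = 10540·2.420
→ Cₑ = (10540·2.420 − 9400·0.1300) / 1140 = 21.30 mg/L.

21.3 mg/L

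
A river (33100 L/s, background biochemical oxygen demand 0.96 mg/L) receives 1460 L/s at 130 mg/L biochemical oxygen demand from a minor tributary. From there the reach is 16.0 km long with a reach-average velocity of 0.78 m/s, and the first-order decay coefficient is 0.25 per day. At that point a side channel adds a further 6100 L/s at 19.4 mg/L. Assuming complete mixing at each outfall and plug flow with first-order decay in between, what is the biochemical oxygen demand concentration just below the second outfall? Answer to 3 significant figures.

Conservation of mass: C = (33100·0.9600 + 1460·130.0) / 34560 = 221600/34560 = 6.411 mg/L; combined flow 34560 L/s.
Travel time t = 16.0·1000 / 0.78 = 20510 s = 5.698 h.
After decay, C = 6.411 × e^(−kt) = 6.411 × 0.9424 = 6.042 mg/L.
At the second outfall, C = (34560·6.042 + 6100·19.40) / (34560 + 6100) = 8.046 mg/L.

8.05 mg/L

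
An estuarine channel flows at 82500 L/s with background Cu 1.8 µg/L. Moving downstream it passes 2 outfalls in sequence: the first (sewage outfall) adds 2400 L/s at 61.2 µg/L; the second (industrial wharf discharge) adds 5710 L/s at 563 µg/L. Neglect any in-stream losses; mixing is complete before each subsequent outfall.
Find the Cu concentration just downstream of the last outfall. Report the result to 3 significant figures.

After outfall 1: Q = 82500 + 2400 = 84900 L/s; C = (82500·1.800 + 2400·61.20)/84900 = 3.479 µg/L.
After outfall 2: Q = 84900 + 5710 = 90610 L/s; C = (84900·3.479 + 5710·563.0)/90610 = 38.74 µg/L.

38.7 µg/L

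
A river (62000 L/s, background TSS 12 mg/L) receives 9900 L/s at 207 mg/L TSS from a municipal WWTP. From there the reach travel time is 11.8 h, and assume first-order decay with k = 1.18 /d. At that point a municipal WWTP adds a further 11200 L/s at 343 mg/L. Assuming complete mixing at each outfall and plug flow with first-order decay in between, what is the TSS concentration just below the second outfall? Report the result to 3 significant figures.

Mass balance: C = (62000·12.00 + 9900·207.0) / 71900 = 2793000/71900 = 38.85 mg/L; combined flow 71900 L/s.
First-order decay: C = 38.85·exp(−k·t) = 38.85·0.5598 = 21.75 mg/L.
Second outfall: C = (71900·21.75 + 11200·343.0)/83100 = 65.05 mg/L.

65.0 mg/L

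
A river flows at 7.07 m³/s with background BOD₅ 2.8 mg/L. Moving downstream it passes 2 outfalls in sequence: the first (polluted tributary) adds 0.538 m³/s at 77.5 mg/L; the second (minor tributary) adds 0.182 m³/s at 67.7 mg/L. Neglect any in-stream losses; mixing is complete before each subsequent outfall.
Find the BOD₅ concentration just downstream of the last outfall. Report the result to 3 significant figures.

Below outfall 1: Q → 7.608 m³/s, C = (7.070·2.800 + 0.5380·77.50)/7.608 = 8.082 mg/L.
Below outfall 2: Q → 7.790 m³/s, C = (7.608·8.082 + 0.1820·67.70)/7.790 = 9.475 mg/L.

9.48 mg/L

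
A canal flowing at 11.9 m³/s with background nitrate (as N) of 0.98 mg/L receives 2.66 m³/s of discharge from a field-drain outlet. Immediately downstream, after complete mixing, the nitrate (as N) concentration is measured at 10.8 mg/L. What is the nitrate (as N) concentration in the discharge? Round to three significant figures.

Mass balance: 11.90·0.9800 + 2.660·Cₑ = 14.56·10.80
→ Cₑ = (14.56·10.80 − 11.90·0.9800) / 2.660 = 54.73 mg/L.

54.7 mg/L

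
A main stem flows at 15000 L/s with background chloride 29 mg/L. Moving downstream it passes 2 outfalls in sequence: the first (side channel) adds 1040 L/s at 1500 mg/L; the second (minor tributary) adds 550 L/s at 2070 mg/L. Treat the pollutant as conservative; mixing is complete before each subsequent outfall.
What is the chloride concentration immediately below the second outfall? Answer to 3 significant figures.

189 mg/L

Outfall 1: combined Q = 16040 L/s; C = (15000·29.00 + 1040·1500)/16040 = 124.4 mg/L.
Outfall 2: combined Q = 16590 L/s; C = (16040·124.4 + 550.0·2070)/16590 = 188.9 mg/L.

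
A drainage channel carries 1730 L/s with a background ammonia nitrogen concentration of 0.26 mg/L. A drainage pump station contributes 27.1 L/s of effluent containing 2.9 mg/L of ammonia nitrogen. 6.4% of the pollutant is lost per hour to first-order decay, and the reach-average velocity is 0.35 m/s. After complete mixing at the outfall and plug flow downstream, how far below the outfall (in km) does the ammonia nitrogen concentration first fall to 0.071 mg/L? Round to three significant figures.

Mass balance: C = (1730·0.2600 + 27.10·2.900) / 1757 = 528.4/1757 = 0.3007 mg/L.
6.4%/h lost → k = −ln(1 − 0.064) = 0.06614 h⁻¹.
Set 0.3007·exp(−k·t) = 0.071 → t = ln(0.3007/0.071)/k = 78570 s = 21.82 h.
Distance = v·t = 0.35·78570 = 27500 m = 27.50 km.

27.5 km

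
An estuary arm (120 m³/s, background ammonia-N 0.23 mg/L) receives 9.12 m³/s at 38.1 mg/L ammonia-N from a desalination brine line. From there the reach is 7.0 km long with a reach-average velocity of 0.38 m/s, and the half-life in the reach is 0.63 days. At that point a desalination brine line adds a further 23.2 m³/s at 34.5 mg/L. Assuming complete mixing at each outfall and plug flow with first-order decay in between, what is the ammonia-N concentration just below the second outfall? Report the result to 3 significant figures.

7.20 mg/L

Mass balance: C = (120.0·0.2300 + 9.120·38.10) / 129.1 = 375.1/129.1 = 2.905 mg/L; combined flow 129.1 m³/s.
Travel time t = 7.0·1000 / 0.38 = 18420 s = 5.117 h.
Half-life 0.63 d → k = ln 2 / 0.63 = 1.100 d⁻¹.
Decay over the reach: 2.905·exp(−kt) = 2.905·0.7909 = 2.297 mg/L.
Second outfall: C = (129.1·2.297 + 23.20·34.50)/152.3 = 7.202 mg/L.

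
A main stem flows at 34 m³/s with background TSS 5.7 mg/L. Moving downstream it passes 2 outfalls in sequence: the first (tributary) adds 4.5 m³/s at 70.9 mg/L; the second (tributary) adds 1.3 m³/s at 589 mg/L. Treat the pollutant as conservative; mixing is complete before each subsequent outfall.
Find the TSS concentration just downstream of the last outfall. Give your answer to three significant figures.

Below outfall 1: Q → 38.50 m³/s, C = (34.00·5.700 + 4.500·70.90)/38.50 = 13.32 mg/L.
Below outfall 2: Q → 39.80 m³/s, C = (38.50·13.32 + 1.300·589.0)/39.80 = 32.12 mg/L.

32.1 mg/L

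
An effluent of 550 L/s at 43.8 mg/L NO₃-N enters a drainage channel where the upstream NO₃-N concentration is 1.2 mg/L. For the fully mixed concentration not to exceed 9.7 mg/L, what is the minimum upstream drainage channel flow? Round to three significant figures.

2210 L/s

Set C_mix = 9.7: (Q·1.200 + 550.0·43.80) / (Q + 550.0) = 9.7
→ Q = 550.0·(43.80 − 9.7)/(9.7 − 1.200) = 2206 L/s.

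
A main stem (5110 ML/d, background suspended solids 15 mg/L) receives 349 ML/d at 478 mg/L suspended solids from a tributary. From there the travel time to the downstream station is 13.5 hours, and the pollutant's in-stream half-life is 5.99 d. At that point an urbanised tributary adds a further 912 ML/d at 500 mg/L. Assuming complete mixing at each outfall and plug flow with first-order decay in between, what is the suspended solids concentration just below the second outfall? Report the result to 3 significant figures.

Conservation of mass: C = (5110·15.00 + 349.0·478.0) / 5459 = 243500/5459 = 44.60 mg/L; combined flow 5459 ML/d.
Half-life 5.99 d → k = ln 2 / 5.99 = 0.1157 d⁻¹.
Decay over the reach: 44.60·exp(−kt) = 44.60·0.9370 = 41.79 mg/L.
At the second outfall, C = (5459·41.79 + 912.0·500.0) / (5459 + 912.0) = 107.4 mg/L.

107 mg/L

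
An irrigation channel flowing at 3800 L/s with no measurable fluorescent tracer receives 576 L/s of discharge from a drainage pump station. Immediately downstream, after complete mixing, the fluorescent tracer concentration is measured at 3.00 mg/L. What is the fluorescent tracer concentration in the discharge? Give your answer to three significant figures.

22.8 mg/L

Mass balance: 3800·0 + 576.0·Cₑ = 4376·3.000
→ Cₑ = (4376·3.000 − 3800·0) / 576.0 = 22.79 mg/L.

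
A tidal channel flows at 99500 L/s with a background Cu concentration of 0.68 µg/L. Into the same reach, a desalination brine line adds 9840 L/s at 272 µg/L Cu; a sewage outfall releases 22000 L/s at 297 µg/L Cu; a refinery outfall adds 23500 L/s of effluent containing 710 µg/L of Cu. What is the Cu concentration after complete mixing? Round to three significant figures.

168 µg/L

After mixing, C = (99500·0.6800 + 9840·272.0 + 22000·297.0 + 23500·710.0) / 154800 = 25960000/154800 = 167.7 µg/L.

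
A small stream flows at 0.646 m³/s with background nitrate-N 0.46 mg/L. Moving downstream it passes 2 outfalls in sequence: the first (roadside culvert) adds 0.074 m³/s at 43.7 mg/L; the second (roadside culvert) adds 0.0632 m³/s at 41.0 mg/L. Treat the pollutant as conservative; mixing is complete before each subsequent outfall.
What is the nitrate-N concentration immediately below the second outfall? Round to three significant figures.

After outfall 1: Q = 0.6460 + 0.07400 = 0.7200 m³/s; C = (0.6460·0.4600 + 0.07400·43.70)/0.7200 = 4.904 mg/L.
After outfall 2: Q = 0.7200 + 0.06320 = 0.7832 m³/s; C = (0.7200·4.904 + 0.06320·41.00)/0.7832 = 7.817 mg/L.

7.82 mg/L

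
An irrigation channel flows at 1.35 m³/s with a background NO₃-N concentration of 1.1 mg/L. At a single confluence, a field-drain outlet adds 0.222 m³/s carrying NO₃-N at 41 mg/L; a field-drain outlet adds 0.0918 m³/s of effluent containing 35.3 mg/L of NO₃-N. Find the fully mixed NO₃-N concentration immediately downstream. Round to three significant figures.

Mixed concentration C = ΣQC/ΣQ = (1.350·1.100 + 0.2220·41.00 + 0.09180·35.30) / 1.664 = 13.83/1.664 = 8.311 mg/L.

8.31 mg/L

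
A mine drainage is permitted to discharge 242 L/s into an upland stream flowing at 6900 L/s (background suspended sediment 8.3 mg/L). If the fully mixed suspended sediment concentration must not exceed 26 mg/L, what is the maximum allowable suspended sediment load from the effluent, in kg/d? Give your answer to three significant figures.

Mass balance at the limit: 6900·8.300 + 242.0·Cₑ = 7142·26 → Cₑ = 530.7 mg/L.
242.0 L/s = 0.2420 m³/s. Load = 0.2420 m³/s × 530.7 g/m³ × 86 400 s/d = 11100 kg/d.

11100 kg/d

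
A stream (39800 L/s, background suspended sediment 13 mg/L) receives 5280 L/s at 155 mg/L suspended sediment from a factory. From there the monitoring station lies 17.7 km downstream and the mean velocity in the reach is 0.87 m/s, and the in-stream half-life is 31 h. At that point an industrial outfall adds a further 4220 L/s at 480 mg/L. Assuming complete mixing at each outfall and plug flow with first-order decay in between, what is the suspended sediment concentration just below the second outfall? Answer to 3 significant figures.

Conservation of mass: C = (39800·13.00 + 5280·155.0) / 45080 = 1336000/45080 = 29.63 mg/L; combined flow 45080 L/s.
Travel time t = 17.7·1000 / 0.87 = 20340 s = 5.651 h.
Half-life 31 h → k = ln 2 / 31 = 0.02236 h⁻¹ = 0.5366 d⁻¹.
Decay over the reach: 29.63·exp(−kt) = 29.63·0.8813 = 26.11 mg/L.
Second outfall: C = (45080·26.11 + 4220·480.0)/49300 = 64.97 mg/L.

65.0 mg/L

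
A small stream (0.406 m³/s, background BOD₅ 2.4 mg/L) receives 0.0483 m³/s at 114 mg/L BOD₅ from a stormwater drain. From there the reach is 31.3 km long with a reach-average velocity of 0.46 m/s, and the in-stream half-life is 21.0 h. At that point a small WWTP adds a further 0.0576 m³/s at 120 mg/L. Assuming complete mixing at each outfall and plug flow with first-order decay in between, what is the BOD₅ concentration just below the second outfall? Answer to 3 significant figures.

Conservation of mass: C = (0.4060·2.400 + 0.04830·114.0) / 0.4543 = 6.481/0.4543 = 14.27 mg/L; combined flow 0.4543 m³/s.
Travel time t = 31.3·1000 / 0.46 = 68040 s = 18.90 h.
Half-life 21.0 h → k = ln 2 / 21.0 = 0.03301 h⁻¹ = 0.7922 d⁻¹.
First-order decay: C = 14.27·exp(−k·t) = 14.27·0.5359 = 7.644 mg/L.
At the second outfall, C = (0.4543·7.644 + 0.05760·120.0) / (0.4543 + 0.05760) = 20.29 mg/L.

20.3 mg/L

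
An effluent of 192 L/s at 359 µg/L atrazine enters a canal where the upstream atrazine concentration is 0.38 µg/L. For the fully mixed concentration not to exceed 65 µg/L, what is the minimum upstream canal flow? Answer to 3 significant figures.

Set C_mix = 65: (Q·0.3800 + 192.0·359.0) / (Q + 192.0) = 65
→ Q = 192.0·(359.0 − 65)/(65 − 0.3800) = 873.5 L/s.

874 L/s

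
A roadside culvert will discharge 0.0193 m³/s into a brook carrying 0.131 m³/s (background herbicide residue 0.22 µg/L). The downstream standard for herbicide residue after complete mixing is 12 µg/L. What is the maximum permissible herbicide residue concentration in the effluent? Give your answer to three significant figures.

At the limit, (Qr·Cr + Qe·Cₑ)/(Qr + Qe) = 12:
Cₑ = (0.1503·12 − 0.1310·0.2200) / 0.01930 = 91.96 µg/L.

92.0 µg/L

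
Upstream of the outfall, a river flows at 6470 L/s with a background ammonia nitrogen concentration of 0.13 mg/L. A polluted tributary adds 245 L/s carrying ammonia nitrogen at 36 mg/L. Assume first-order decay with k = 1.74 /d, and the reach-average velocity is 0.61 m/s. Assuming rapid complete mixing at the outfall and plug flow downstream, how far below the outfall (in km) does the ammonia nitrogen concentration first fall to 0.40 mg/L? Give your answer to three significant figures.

38.8 km

Mass balance: C = (6470·0.1300 + 245.0·36.00) / 6715 = 9661/6715 = 1.439 mg/L.
Set 1.439·exp(−k·t) = 0.40 → t = ln(1.439/0.40)/k = 63560 s = 17.66 h.
Distance = v·t = 0.61·63560 = 38770 m = 38.77 km.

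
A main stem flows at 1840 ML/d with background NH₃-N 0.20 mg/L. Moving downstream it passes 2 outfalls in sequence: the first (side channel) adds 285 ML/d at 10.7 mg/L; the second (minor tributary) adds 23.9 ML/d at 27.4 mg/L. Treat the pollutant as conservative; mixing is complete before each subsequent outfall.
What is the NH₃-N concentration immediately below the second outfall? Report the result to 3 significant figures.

1.90 mg/L

After outfall 1: Q = 1840 + 285.0 = 2125 ML/d; C = (1840·0.2000 + 285.0·10.70)/2125 = 1.608 mg/L.
After outfall 2: Q = 2125 + 23.90 = 2149 ML/d; C = (2125·1.608 + 23.90·27.40)/2149 = 1.895 mg/L.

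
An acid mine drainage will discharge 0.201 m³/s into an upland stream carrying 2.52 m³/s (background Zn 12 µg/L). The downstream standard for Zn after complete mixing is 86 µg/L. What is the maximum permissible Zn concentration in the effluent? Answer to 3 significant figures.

At the limit, (Qr·Cr + Qe·Cₑ)/(Qr + Qe) = 86:
Cₑ = (2.721·86 − 2.520·12.00) / 0.2010 = 1014 µg/L.

1010 µg/L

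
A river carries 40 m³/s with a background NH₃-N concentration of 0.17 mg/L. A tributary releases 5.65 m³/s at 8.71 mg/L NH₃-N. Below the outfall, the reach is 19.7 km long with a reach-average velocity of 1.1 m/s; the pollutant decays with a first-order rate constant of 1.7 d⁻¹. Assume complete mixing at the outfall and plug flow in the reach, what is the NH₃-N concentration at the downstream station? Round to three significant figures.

Conservation of mass: C = (40.00·0.1700 + 5.650·8.710) / 45.65 = 56.01/45.65 = 1.227 mg/L.
Travel time t = 19.7·1000 / 1.1 = 17910 s = 4.975 h.
First-order decay: C = 1.227·exp(−k·t) = 1.227·0.7030 = 0.8626 mg/L.

0.863 mg/L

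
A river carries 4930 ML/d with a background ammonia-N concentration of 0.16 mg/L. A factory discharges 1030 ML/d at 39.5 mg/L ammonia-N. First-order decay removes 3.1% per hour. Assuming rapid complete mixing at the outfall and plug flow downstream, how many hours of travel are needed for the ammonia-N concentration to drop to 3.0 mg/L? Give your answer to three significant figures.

26.7 h

Mass balance: C = (4930·0.1600 + 1030·39.50) / 5960 = 41470/5960 = 6.959 mg/L.
3.1%/h lost → k = −ln(1 − 0.031) = 0.03149 h⁻¹.
6.959·exp(−k·t) = 3.0 → t = ln(6.959/3.0)/k = 96190 s = 26.72 h.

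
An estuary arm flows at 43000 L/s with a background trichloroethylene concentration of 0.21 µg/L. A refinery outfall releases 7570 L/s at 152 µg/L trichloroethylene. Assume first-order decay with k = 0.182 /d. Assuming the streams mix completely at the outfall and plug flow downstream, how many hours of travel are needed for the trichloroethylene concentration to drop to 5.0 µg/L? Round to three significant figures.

201 h

Mass balance: C = (43000·0.2100 + 7570·152.0) / 50570 = 1160000/50570 = 22.93 µg/L.
22.93·exp(−k·t) = 5.0 → t = ln(22.93/5.0)/k = 723100 s = 200.8 h.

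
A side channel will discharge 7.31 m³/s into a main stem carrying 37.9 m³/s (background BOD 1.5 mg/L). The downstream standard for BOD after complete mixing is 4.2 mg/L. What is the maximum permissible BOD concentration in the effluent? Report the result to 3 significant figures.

18.2 mg/L

At the limit, (Qr·Cr + Qe·Cₑ)/(Qr + Qe) = 4.2:
Cₑ = (45.21·4.2 − 37.90·1.500) / 7.310 = 18.20 mg/L.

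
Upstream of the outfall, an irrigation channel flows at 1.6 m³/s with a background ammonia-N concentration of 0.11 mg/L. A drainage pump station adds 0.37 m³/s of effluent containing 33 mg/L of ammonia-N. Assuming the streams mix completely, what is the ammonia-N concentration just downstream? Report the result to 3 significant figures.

6.29 mg/L

Conservation of mass: C = (1.600·0.1100 + 0.3700·33.00) / 1.970 = 12.39/1.970 = 6.287 mg/L.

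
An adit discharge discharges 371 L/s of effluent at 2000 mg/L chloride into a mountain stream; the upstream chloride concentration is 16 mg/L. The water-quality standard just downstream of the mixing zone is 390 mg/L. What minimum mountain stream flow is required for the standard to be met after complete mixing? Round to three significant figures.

Set C_mix = 390: (Q·16.00 + 371.0·2000) / (Q + 371.0) = 390
→ Q = 371.0·(2000 − 390)/(390 − 16.00) = 1597 L/s.

1600 L/s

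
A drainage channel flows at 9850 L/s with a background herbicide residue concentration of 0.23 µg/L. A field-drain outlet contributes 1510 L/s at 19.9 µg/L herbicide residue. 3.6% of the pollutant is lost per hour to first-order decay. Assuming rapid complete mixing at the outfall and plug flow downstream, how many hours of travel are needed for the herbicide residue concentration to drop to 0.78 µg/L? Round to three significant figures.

Conservation of mass: C = (9850·0.2300 + 1510·19.90) / 11360 = 32310/11360 = 2.845 µg/L.
3.6%/h lost → k = −ln(1 − 0.036) = 0.03666 h⁻¹.
2.845·exp(−k·t) = 0.78 → t = ln(2.845/0.78)/k = 127000 s = 35.29 h.

35.3 h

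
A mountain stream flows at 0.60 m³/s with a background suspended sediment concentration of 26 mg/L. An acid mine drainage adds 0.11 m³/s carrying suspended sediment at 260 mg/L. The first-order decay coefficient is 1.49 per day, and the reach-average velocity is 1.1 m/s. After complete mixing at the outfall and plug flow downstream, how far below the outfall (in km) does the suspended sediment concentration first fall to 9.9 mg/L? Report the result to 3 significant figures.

After mixing, C = (0.6000·26.00 + 0.1100·260.0) / 0.7100 = 44.20/0.7100 = 62.25 mg/L.
Set 62.25·exp(−k·t) = 9.9 → t = ln(62.25/9.9)/k = 106600 s = 29.62 h.
Distance = v·t = 1.1·106600 = 117300 m = 117.3 km.

117 km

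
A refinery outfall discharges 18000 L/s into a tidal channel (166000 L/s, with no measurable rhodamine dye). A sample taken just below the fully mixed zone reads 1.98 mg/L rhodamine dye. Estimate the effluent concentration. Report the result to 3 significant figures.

20.2 mg/L

Mass balance: 166000·0 + 18000·Cₑ = 184000·1.980
→ Cₑ = (184000·1.980 − 166000·0) / 18000 = 20.24 mg/L.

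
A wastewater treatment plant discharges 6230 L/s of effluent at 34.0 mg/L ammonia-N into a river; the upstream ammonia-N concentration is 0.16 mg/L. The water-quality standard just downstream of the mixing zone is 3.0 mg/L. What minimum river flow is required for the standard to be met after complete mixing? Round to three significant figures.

68000 L/s

Set C_mix = 3.0: (Q·0.1600 + 6230·34.00) / (Q + 6230) = 3.0
→ Q = 6230·(34.00 − 3.0)/(3.0 − 0.1600) = 68000 L/s.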